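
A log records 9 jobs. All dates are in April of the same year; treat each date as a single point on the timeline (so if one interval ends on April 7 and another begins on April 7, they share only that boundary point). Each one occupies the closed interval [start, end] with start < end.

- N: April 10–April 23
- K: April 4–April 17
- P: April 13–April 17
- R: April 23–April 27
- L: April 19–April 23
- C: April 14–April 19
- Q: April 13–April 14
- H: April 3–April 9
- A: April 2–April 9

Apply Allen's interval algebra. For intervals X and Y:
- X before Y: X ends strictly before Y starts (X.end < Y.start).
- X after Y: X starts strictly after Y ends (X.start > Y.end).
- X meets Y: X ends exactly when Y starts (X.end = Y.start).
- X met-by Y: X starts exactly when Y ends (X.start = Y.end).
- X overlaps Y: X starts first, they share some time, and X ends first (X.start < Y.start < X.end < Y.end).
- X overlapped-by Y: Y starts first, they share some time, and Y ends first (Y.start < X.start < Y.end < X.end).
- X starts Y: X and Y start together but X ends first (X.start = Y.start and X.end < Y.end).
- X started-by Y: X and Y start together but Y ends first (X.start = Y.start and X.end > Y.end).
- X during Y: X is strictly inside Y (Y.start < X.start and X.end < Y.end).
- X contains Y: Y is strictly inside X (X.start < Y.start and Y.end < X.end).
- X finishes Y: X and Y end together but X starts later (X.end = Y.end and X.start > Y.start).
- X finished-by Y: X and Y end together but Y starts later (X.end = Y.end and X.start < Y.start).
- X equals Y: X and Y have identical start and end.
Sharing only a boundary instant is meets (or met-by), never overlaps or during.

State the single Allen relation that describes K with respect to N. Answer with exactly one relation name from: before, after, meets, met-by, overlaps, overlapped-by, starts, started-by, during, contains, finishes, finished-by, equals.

overlaps

K = [April 4, April 17]; N = [April 10, April 23].
Compare endpoints: K.start < N.start, K.start < N.end, K.end > N.start, K.end < N.end.
That pattern is 'overlaps'.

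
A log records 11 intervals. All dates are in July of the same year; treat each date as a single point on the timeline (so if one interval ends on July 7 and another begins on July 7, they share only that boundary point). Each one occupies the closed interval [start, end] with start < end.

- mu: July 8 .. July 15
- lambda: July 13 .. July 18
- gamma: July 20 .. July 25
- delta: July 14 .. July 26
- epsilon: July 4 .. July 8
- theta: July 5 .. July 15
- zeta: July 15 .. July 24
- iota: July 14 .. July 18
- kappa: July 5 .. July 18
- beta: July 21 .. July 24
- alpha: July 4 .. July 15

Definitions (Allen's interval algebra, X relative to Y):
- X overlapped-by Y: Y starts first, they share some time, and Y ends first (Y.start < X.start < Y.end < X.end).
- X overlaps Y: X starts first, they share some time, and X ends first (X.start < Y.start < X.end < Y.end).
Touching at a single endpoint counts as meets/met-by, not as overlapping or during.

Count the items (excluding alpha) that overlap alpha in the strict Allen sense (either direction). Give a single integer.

Target alpha = [July 4, July 15].
beta [July 21, July 24] → after → no.
delta [July 14, July 26] → overlapped-by → counts.
epsilon [July 4, July 8] → starts → no.
gamma [July 20, July 25] → after → no.
iota [July 14, July 18] → overlapped-by → counts.
kappa [July 5, July 18] → overlapped-by → counts.
lambda [July 13, July 18] → overlapped-by → counts.
mu [July 8, July 15] → finishes → no.
theta [July 5, July 15] → finishes → no.
zeta [July 15, July 24] → met-by → no.
Total: 4.

4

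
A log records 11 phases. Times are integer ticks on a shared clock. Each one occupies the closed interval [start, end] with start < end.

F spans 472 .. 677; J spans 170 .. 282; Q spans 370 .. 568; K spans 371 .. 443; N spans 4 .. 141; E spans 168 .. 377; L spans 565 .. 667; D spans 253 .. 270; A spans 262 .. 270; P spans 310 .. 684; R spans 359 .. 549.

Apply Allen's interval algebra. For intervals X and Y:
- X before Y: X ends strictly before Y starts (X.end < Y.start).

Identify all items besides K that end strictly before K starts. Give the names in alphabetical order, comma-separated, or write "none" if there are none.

A, D, J, N

Target K = [371, 443].
A [262, 270] → before → yes.
D [253, 270] → before → yes.
E [168, 377] → overlaps → no.
F [472, 677] → after → no.
J [170, 282] → before → yes.
L [565, 667] → after → no.
N [4, 141] → before → yes.
P [310, 684] → contains → no.
Q [370, 568] → contains → no.
R [359, 549] → contains → no.
Result: A, D, J, N.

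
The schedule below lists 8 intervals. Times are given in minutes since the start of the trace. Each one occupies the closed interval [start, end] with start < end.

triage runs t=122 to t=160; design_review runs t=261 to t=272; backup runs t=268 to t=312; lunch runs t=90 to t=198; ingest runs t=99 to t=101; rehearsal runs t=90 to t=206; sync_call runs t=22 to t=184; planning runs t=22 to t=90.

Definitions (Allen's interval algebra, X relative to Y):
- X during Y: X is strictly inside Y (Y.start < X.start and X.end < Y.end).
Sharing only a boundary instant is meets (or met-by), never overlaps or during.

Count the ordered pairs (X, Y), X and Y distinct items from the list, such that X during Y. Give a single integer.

6

Checking all 56 ordered pairs for relation 'during'; matching pairs in alphabetical order:
(ingest, lunch): ingest during lunch ✓
(ingest, rehearsal): ingest during rehearsal ✓
(ingest, sync_call): ingest during sync_call ✓
(triage, lunch): triage during lunch ✓
(triage, rehearsal): triage during rehearsal ✓
(triage, sync_call): triage during sync_call ✓
Count: 6.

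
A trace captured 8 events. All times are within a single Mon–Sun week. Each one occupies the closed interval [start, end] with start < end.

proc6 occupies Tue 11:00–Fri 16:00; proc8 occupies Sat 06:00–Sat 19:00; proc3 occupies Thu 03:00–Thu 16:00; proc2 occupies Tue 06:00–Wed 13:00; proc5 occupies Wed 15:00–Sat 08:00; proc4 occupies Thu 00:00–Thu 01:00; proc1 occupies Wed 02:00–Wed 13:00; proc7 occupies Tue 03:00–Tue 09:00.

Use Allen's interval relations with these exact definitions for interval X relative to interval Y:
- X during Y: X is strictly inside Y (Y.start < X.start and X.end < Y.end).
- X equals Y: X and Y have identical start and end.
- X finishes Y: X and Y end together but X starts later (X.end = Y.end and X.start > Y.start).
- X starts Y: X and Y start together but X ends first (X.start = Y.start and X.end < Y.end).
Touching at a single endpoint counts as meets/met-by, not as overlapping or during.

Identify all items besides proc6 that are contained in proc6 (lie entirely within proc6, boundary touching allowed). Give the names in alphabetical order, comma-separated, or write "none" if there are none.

proc1, proc3, proc4

Target proc6 = [Tue 11:00, Fri 16:00].
proc1 [Wed 02:00, Wed 13:00] → during → yes.
proc2 [Tue 06:00, Wed 13:00] → overlaps → no.
proc3 [Thu 03:00, Thu 16:00] → during → yes.
proc4 [Thu 00:00, Thu 01:00] → during → yes.
proc5 [Wed 15:00, Sat 08:00] → overlapped-by → no.
proc7 [Tue 03:00, Tue 09:00] → before → no.
proc8 [Sat 06:00, Sat 19:00] → after → no.
Result: proc1, proc3, proc4.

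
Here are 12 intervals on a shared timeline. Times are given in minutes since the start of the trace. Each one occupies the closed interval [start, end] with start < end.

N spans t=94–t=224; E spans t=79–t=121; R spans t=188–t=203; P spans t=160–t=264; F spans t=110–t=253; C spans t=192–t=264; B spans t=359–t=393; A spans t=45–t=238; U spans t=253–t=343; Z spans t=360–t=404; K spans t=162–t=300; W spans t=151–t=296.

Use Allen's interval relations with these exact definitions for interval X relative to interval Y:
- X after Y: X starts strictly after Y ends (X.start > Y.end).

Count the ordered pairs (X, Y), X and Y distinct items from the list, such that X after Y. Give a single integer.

Checking all 132 ordered pairs for relation 'after'; matching pairs in alphabetical order:
(B, A): B after A ✓
(B, C): B after C ✓
(B, E): B after E ✓
(B, F): B after F ✓
(B, K): B after K ✓
(B, N): B after N ✓
(B, P): B after P ✓
(B, R): B after R ✓
(B, U): B after U ✓
(B, W): B after W ✓
(C, E): C after E ✓
(K, E): K after E ✓
(P, E): P after E ✓
(R, E): R after E ✓
(U, A): U after A ✓
(U, E): U after E ✓
(U, N): U after N ✓
(U, R): U after R ✓
(W, E): W after E ✓
(Z, A): Z after A ✓
(Z, C): Z after C ✓
(Z, E): Z after E ✓
(Z, F): Z after F ✓
(Z, K): Z after K ✓
... plus 5 further pairs not listed.
Count: 29.

29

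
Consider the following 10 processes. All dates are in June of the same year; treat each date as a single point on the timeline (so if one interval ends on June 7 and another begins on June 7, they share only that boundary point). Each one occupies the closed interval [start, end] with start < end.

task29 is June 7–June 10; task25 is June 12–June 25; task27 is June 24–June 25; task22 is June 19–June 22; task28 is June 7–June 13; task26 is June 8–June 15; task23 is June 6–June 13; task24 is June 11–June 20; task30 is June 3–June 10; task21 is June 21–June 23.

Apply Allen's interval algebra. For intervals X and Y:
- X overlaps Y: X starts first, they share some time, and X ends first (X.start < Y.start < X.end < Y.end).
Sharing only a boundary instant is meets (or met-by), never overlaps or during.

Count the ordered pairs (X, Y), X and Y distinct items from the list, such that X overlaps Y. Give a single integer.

15

Checking all 90 ordered pairs for relation 'overlaps'; matching pairs in alphabetical order:
(task22, task21): task22 overlaps task21 ✓
(task23, task24): task23 overlaps task24 ✓
(task23, task25): task23 overlaps task25 ✓
(task23, task26): task23 overlaps task26 ✓
(task24, task22): task24 overlaps task22 ✓
(task24, task25): task24 overlaps task25 ✓
(task26, task24): task26 overlaps task24 ✓
(task26, task25): task26 overlaps task25 ✓
(task28, task24): task28 overlaps task24 ✓
(task28, task25): task28 overlaps task25 ✓
(task28, task26): task28 overlaps task26 ✓
(task29, task26): task29 overlaps task26 ✓
(task30, task23): task30 overlaps task23 ✓
(task30, task26): task30 overlaps task26 ✓
(task30, task28): task30 overlaps task28 ✓
Count: 15.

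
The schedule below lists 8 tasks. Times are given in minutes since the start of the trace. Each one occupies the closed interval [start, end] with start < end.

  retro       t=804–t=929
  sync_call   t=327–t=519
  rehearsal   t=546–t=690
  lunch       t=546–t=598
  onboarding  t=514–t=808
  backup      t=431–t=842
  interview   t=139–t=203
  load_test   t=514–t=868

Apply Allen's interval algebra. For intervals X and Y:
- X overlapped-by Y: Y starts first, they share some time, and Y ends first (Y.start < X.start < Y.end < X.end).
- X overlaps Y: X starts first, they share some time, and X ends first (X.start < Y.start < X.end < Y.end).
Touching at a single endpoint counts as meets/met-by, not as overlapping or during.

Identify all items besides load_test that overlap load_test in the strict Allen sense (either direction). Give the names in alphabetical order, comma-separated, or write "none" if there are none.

Target load_test = [t=514, t=868].
backup [t=431, t=842] → overlaps → yes.
interview [t=139, t=203] → before → no.
lunch [t=546, t=598] → during → no.
onboarding [t=514, t=808] → starts → no.
rehearsal [t=546, t=690] → during → no.
retro [t=804, t=929] → overlapped-by → yes.
sync_call [t=327, t=519] → overlaps → yes.
Result: backup, retro, sync_call.

backup, retro, sync_call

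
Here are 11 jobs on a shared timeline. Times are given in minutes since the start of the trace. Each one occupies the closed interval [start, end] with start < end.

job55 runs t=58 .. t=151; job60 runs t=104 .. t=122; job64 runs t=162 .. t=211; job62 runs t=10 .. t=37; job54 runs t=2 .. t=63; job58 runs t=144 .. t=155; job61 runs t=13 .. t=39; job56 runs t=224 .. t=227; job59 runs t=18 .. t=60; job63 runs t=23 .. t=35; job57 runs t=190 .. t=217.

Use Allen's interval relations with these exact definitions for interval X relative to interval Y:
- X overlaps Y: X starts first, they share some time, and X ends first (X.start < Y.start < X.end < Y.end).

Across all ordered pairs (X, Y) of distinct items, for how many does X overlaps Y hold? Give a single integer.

7

Checking all 110 ordered pairs for relation 'overlaps'; matching pairs in alphabetical order:
(job54, job55): job54 overlaps job55 ✓
(job55, job58): job55 overlaps job58 ✓
(job59, job55): job59 overlaps job55 ✓
(job61, job59): job61 overlaps job59 ✓
(job62, job59): job62 overlaps job59 ✓
(job62, job61): job62 overlaps job61 ✓
(job64, job57): job64 overlaps job57 ✓
Count: 7.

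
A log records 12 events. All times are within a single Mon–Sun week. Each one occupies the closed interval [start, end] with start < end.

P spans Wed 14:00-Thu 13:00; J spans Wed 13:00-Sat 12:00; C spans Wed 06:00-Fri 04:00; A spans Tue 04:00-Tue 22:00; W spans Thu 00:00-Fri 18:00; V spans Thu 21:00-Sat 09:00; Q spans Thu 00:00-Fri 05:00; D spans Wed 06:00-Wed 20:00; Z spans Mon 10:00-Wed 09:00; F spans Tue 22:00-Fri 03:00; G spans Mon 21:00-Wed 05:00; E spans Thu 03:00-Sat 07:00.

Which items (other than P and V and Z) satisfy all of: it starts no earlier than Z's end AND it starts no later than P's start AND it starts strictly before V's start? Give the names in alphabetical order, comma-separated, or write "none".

J

Conditions: its start is no earlier than Z's end (X.start >= Wed 09:00) AND its start is no later than P's start (X.start <= Wed 14:00) AND its start is strictly before V's start (X.start < Thu 21:00).
A: start Tue 04:00 >= Wed 09:00? ✗; start Tue 04:00 <= Wed 14:00? ✓; start Tue 04:00 < Thu 21:00? ✓ → no.
C: start Wed 06:00 >= Wed 09:00? ✗; start Wed 06:00 <= Wed 14:00? ✓; start Wed 06:00 < Thu 21:00? ✓ → no.
D: start Wed 06:00 >= Wed 09:00? ✗; start Wed 06:00 <= Wed 14:00? ✓; start Wed 06:00 < Thu 21:00? ✓ → no.
E: start Thu 03:00 >= Wed 09:00? ✓; start Thu 03:00 <= Wed 14:00? ✗; start Thu 03:00 < Thu 21:00? ✓ → no.
F: start Tue 22:00 >= Wed 09:00? ✗; start Tue 22:00 <= Wed 14:00? ✓; start Tue 22:00 < Thu 21:00? ✓ → no.
G: start Mon 21:00 >= Wed 09:00? ✗; start Mon 21:00 <= Wed 14:00? ✓; start Mon 21:00 < Thu 21:00? ✓ → no.
J: start Wed 13:00 >= Wed 09:00? ✓; start Wed 13:00 <= Wed 14:00? ✓; start Wed 13:00 < Thu 21:00? ✓ → yes.
Q: start Thu 00:00 >= Wed 09:00? ✓; start Thu 00:00 <= Wed 14:00? ✗; start Thu 00:00 < Thu 21:00? ✓ → no.
W: start Thu 00:00 >= Wed 09:00? ✓; start Thu 00:00 <= Wed 14:00? ✗; start Thu 00:00 < Thu 21:00? ✓ → no.
Result: J.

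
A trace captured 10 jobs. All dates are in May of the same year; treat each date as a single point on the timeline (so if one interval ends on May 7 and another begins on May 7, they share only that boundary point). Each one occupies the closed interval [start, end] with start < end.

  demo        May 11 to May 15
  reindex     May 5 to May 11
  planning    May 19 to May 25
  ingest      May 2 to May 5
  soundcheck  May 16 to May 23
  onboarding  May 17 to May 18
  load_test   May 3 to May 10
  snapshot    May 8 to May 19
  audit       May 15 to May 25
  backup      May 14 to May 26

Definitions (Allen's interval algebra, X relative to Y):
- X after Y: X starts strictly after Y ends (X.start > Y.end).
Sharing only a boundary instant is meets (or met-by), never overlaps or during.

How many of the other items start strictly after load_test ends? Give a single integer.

Target load_test = [May 3, May 10].
audit [May 15, May 25] → after → counts.
backup [May 14, May 26] → after → counts.
demo [May 11, May 15] → after → counts.
ingest [May 2, May 5] → overlaps → no.
onboarding [May 17, May 18] → after → counts.
planning [May 19, May 25] → after → counts.
reindex [May 5, May 11] → overlapped-by → no.
snapshot [May 8, May 19] → overlapped-by → no.
soundcheck [May 16, May 23] → after → counts.
Total: 6.

6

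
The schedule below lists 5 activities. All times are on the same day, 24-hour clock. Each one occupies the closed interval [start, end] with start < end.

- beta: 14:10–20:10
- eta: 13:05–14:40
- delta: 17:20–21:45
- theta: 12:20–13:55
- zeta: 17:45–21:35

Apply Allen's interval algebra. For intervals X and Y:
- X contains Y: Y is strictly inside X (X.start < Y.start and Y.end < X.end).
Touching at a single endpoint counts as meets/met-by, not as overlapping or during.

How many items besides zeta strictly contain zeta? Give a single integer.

1

Target zeta = [17:45, 21:35].
beta [14:10, 20:10] → overlaps → no.
delta [17:20, 21:45] → contains → counts.
eta [13:05, 14:40] → before → no.
theta [12:20, 13:55] → before → no.
Total: 1.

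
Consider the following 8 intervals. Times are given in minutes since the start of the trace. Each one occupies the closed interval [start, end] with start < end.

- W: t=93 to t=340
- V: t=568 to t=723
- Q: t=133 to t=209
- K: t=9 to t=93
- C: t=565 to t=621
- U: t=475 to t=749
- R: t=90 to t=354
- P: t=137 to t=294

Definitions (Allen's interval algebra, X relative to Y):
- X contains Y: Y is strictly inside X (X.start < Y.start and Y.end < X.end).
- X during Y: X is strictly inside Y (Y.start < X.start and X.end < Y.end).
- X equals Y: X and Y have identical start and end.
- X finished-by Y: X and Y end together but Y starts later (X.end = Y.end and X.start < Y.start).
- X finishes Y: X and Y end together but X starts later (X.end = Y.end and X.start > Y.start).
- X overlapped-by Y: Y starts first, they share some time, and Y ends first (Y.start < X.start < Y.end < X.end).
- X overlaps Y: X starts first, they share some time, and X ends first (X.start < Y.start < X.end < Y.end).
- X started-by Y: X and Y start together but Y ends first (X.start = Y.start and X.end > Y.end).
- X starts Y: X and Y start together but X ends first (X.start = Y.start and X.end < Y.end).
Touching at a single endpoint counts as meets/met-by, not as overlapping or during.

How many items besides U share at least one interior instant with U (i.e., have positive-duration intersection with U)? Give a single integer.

2

Target U = [t=475, t=749].
C [t=565, t=621] → during → counts.
K [t=9, t=93] → before → no.
P [t=137, t=294] → before → no.
Q [t=133, t=209] → before → no.
R [t=90, t=354] → before → no.
V [t=568, t=723] → during → counts.
W [t=93, t=340] → before → no.
Total: 2.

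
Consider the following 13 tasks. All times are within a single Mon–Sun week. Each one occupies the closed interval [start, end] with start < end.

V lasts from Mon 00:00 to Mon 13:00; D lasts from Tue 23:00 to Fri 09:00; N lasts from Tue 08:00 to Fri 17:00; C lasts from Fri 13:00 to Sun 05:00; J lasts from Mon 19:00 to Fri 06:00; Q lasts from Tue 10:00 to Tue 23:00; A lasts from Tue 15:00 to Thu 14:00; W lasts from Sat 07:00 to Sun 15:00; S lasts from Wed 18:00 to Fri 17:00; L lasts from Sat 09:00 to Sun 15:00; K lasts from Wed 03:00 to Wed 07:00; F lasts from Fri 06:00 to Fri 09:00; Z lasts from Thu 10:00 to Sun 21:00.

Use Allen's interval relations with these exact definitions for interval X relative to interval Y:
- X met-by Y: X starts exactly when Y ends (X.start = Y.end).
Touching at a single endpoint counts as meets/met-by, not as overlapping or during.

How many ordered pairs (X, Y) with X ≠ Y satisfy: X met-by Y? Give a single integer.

2

Checking all 156 ordered pairs for relation 'met-by'; matching pairs in alphabetical order:
(D, Q): D met-by Q ✓
(F, J): F met-by J ✓
Count: 2.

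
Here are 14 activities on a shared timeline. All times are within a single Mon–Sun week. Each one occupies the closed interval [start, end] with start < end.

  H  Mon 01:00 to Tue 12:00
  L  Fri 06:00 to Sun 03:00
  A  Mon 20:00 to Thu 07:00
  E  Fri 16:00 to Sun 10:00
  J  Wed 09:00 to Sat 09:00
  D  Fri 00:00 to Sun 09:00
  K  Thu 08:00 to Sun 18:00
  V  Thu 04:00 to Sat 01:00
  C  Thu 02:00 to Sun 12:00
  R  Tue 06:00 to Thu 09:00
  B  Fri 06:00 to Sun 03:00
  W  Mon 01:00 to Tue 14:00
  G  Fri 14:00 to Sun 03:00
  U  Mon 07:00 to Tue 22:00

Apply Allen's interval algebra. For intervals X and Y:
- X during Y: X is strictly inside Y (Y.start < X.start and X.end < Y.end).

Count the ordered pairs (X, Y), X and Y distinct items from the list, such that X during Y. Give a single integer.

Checking all 182 ordered pairs for relation 'during'; matching pairs in alphabetical order:
(B, C): B during C ✓
(B, D): B during D ✓
(B, K): B during K ✓
(D, C): D during C ✓
(D, K): D during K ✓
(E, C): E during C ✓
(E, K): E during K ✓
(G, C): G during C ✓
(G, D): G during D ✓
(G, K): G during K ✓
(L, C): L during C ✓
(L, D): L during D ✓
(L, K): L during K ✓
(V, C): V during C ✓
(V, J): V during J ✓
Count: 15.

15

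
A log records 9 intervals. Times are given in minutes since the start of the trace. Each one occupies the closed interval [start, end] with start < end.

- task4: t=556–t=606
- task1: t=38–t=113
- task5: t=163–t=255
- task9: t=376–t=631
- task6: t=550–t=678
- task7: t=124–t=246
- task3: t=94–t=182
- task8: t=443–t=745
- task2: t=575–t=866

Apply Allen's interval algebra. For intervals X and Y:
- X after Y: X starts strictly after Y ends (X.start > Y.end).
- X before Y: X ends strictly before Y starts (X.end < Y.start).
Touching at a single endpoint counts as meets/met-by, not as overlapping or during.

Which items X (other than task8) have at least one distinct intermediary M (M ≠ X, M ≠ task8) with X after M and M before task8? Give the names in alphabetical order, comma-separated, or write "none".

Target task8 = [t=443, t=745].
Intermediaries M with M before task8: task1, task3, task5, task7.
Via task1 — items with X after task1: task2, task4, task5, task6, task7, task9.
Via task3 — items with X after task3: task2, task4, task6, task9.
Via task5 — items with X after task5: task2, task4, task6, task9.
Via task7 — items with X after task7: task2, task4, task6, task9.
Union: task2, task4, task5, task6, task7, task9.

task2, task4, task5, task6, task7, task9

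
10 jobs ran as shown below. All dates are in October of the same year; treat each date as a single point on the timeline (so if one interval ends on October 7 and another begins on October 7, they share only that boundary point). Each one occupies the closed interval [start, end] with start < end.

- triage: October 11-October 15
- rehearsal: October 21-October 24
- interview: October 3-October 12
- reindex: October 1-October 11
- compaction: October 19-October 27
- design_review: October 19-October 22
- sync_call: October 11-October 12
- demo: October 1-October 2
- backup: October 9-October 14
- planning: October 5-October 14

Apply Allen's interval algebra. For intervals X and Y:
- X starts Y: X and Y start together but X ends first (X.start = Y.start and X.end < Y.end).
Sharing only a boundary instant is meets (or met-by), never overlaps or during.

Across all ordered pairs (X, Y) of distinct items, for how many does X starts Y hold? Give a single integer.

3

Checking all 90 ordered pairs for relation 'starts'; matching pairs in alphabetical order:
(demo, reindex): demo starts reindex ✓
(design_review, compaction): design_review starts compaction ✓
(sync_call, triage): sync_call starts triage ✓
Count: 3.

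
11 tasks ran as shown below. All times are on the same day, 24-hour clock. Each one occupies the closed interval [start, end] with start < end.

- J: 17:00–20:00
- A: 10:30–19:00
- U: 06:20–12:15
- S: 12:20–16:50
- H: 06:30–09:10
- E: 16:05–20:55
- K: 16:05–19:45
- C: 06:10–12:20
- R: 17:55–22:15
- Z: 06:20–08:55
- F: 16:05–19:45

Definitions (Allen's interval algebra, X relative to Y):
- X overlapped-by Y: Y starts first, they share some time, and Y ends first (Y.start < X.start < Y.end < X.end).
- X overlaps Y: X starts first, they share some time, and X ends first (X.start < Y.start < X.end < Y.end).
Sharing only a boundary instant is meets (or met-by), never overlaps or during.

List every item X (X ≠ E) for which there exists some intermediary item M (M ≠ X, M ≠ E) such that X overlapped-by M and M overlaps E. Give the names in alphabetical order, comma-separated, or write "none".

F, J, K, R

Target E = [16:05, 20:55].
Intermediaries M with M overlaps E: A, S.
Via A — items with X overlapped-by A: F, J, K, R.
Via S — items with X overlapped-by S: F, K.
Union: F, J, K, R.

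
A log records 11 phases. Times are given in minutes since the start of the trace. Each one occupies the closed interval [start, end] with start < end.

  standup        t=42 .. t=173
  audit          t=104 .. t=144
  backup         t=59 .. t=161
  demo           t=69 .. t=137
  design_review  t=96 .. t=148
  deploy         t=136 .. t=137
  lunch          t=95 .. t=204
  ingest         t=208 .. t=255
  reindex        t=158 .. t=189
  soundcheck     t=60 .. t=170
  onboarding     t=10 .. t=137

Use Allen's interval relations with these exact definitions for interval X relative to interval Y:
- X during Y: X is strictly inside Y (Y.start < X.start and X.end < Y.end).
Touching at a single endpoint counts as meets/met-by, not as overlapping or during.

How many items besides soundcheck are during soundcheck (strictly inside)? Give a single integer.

Target soundcheck = [t=60, t=170].
audit [t=104, t=144] → during → counts.
backup [t=59, t=161] → overlaps → no.
demo [t=69, t=137] → during → counts.
deploy [t=136, t=137] → during → counts.
design_review [t=96, t=148] → during → counts.
ingest [t=208, t=255] → after → no.
lunch [t=95, t=204] → overlapped-by → no.
onboarding [t=10, t=137] → overlaps → no.
reindex [t=158, t=189] → overlapped-by → no.
standup [t=42, t=173] → contains → no.
Total: 4.

4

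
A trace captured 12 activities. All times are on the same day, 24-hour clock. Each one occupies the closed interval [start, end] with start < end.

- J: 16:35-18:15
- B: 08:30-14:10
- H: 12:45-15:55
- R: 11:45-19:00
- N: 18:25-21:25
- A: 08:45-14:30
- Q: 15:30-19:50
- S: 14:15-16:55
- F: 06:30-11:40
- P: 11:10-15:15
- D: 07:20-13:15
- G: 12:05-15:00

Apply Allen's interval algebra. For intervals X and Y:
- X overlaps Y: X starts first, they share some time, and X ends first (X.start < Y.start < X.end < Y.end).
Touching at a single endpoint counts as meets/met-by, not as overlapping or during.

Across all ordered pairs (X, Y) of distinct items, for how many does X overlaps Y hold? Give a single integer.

32

Checking all 132 ordered pairs for relation 'overlaps'; matching pairs in alphabetical order:
(A, G): A overlaps G ✓
(A, H): A overlaps H ✓
(A, P): A overlaps P ✓
(A, R): A overlaps R ✓
(A, S): A overlaps S ✓
(B, A): B overlaps A ✓
(B, G): B overlaps G ✓
(B, H): B overlaps H ✓
(B, P): B overlaps P ✓
(B, R): B overlaps R ✓
(D, A): D overlaps A ✓
(D, B): D overlaps B ✓
(D, G): D overlaps G ✓
(D, H): D overlaps H ✓
(D, P): D overlaps P ✓
(D, R): D overlaps R ✓
(F, A): F overlaps A ✓
(F, B): F overlaps B ✓
(F, D): F overlaps D ✓
(F, P): F overlaps P ✓
(G, H): G overlaps H ✓
(G, S): G overlaps S ✓
(H, Q): H overlaps Q ✓
(H, S): H overlaps S ✓
... plus 8 further pairs not listed.
Count: 32.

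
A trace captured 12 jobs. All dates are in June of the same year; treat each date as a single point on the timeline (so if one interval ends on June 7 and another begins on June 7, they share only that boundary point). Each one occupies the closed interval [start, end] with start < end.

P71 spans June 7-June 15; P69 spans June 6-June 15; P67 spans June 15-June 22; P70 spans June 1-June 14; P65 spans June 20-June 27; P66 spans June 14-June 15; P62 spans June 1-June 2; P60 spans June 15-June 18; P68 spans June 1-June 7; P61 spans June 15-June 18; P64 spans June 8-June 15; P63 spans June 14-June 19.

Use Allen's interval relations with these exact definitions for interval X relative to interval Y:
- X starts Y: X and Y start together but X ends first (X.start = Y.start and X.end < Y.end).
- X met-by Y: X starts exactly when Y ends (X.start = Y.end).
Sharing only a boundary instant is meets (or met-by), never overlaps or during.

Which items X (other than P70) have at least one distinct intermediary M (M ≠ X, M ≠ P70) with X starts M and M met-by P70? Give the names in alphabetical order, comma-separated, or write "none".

P66

Target P70 = [June 1, June 14].
Intermediaries M with M met-by P70: P63, P66.
Via P63 — items with X starts P63: P66.
Via P66 — items with X starts P66: none.
Union: P66.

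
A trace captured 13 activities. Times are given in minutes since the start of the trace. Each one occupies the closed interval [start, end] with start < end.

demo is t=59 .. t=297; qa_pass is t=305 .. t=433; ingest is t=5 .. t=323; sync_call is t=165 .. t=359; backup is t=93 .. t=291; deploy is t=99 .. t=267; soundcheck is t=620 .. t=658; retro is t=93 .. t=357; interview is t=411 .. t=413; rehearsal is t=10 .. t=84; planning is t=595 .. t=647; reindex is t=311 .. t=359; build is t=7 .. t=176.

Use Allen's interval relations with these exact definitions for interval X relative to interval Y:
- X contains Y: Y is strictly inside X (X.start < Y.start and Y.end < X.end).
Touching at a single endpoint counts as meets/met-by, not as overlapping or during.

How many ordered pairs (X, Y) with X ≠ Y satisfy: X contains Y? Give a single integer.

12

Checking all 156 ordered pairs for relation 'contains'; matching pairs in alphabetical order:
(backup, deploy): backup contains deploy ✓
(build, rehearsal): build contains rehearsal ✓
(demo, backup): demo contains backup ✓
(demo, deploy): demo contains deploy ✓
(ingest, backup): ingest contains backup ✓
(ingest, build): ingest contains build ✓
(ingest, demo): ingest contains demo ✓
(ingest, deploy): ingest contains deploy ✓
(ingest, rehearsal): ingest contains rehearsal ✓
(qa_pass, interview): qa_pass contains interview ✓
(qa_pass, reindex): qa_pass contains reindex ✓
(retro, deploy): retro contains deploy ✓
Count: 12.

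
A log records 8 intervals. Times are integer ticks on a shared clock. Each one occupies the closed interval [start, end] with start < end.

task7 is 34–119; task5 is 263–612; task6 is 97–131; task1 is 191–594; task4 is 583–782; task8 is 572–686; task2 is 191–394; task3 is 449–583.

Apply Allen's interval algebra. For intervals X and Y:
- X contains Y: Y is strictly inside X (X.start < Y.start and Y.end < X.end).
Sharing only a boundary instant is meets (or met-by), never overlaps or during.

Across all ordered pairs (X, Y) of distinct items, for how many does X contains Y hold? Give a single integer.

2

Checking all 56 ordered pairs for relation 'contains'; matching pairs in alphabetical order:
(task1, task3): task1 contains task3 ✓
(task5, task3): task5 contains task3 ✓
Count: 2.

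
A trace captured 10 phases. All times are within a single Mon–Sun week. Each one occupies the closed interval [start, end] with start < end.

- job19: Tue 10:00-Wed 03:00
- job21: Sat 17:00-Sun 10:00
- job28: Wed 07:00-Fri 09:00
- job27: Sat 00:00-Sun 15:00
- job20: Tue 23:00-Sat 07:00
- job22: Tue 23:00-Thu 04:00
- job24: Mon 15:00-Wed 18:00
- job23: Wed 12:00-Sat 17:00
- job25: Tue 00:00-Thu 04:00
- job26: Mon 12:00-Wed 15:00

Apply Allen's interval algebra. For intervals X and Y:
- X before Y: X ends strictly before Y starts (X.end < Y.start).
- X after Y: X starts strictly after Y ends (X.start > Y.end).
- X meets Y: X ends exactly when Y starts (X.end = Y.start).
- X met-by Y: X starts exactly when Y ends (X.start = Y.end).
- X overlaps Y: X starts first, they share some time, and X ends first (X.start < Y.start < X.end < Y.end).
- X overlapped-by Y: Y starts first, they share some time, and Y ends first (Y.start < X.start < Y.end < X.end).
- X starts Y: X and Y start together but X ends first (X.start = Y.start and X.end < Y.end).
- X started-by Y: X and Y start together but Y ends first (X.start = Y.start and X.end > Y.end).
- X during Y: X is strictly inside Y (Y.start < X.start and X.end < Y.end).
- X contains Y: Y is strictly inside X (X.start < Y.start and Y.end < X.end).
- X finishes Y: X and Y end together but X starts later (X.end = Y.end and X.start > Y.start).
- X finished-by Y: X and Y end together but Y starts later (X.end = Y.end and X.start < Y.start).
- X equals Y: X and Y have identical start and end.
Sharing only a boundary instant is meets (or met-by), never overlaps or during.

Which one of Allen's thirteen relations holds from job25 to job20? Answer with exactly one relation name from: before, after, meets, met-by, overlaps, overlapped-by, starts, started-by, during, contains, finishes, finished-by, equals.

job25 = [Tue 00:00, Thu 04:00]; job20 = [Tue 23:00, Sat 07:00].
Compare endpoints: job25.start < job20.start, job25.start < job20.end, job25.end > job20.start, job25.end < job20.end.
That pattern is 'overlaps'.

overlaps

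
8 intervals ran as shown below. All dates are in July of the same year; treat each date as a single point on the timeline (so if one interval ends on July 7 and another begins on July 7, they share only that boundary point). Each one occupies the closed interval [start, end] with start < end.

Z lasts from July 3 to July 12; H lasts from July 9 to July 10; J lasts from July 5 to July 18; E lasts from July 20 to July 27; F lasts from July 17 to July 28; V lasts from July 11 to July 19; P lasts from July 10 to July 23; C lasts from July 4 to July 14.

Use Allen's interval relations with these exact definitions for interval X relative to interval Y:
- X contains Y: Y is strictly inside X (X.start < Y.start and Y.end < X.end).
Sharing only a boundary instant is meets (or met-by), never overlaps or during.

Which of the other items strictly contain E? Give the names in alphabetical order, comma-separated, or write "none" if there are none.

Target E = [July 20, July 27].
C [July 4, July 14] → before → no.
F [July 17, July 28] → contains → yes.
H [July 9, July 10] → before → no.
J [July 5, July 18] → before → no.
P [July 10, July 23] → overlaps → no.
V [July 11, July 19] → before → no.
Z [July 3, July 12] → before → no.
Result: F.

F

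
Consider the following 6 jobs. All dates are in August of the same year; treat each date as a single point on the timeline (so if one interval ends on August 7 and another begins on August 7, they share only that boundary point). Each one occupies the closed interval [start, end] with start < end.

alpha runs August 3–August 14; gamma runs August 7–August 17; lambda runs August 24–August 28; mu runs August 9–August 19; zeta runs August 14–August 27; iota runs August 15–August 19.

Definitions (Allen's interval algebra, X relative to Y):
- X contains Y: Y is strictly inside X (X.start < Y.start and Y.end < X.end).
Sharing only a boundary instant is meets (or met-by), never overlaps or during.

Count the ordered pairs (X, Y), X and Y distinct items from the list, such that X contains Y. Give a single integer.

Checking all 30 ordered pairs for relation 'contains'; matching pairs in alphabetical order:
(zeta, iota): zeta contains iota ✓
Count: 1.

1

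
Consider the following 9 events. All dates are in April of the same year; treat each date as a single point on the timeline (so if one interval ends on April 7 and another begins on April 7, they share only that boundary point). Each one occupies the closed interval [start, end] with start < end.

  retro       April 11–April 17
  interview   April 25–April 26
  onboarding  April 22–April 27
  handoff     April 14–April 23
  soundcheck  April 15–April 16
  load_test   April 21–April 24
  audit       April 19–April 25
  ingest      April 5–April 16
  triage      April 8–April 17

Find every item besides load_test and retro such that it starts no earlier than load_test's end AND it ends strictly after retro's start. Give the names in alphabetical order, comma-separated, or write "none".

interview

Conditions: its start is no earlier than load_test's end (X.start >= April 24) AND its end is strictly after retro's start (X.end > April 11).
audit: start April 19 >= April 24? ✗; end April 25 > April 11? ✓ → no.
handoff: start April 14 >= April 24? ✗; end April 23 > April 11? ✓ → no.
ingest: start April 5 >= April 24? ✗; end April 16 > April 11? ✓ → no.
interview: start April 25 >= April 24? ✓; end April 26 > April 11? ✓ → yes.
onboarding: start April 22 >= April 24? ✗; end April 27 > April 11? ✓ → no.
soundcheck: start April 15 >= April 24? ✗; end April 16 > April 11? ✓ → no.
triage: start April 8 >= April 24? ✗; end April 17 > April 11? ✓ → no.
Result: interview.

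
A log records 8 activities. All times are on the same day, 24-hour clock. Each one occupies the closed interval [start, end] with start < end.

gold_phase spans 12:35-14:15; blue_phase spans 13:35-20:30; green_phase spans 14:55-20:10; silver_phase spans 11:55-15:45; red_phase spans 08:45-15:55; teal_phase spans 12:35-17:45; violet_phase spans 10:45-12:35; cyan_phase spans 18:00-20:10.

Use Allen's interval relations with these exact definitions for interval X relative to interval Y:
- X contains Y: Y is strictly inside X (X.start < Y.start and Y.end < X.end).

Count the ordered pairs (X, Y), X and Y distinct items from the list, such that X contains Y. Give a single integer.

6

Checking all 56 ordered pairs for relation 'contains'; matching pairs in alphabetical order:
(blue_phase, cyan_phase): blue_phase contains cyan_phase ✓
(blue_phase, green_phase): blue_phase contains green_phase ✓
(red_phase, gold_phase): red_phase contains gold_phase ✓
(red_phase, silver_phase): red_phase contains silver_phase ✓
(red_phase, violet_phase): red_phase contains violet_phase ✓
(silver_phase, gold_phase): silver_phase contains gold_phase ✓
Count: 6.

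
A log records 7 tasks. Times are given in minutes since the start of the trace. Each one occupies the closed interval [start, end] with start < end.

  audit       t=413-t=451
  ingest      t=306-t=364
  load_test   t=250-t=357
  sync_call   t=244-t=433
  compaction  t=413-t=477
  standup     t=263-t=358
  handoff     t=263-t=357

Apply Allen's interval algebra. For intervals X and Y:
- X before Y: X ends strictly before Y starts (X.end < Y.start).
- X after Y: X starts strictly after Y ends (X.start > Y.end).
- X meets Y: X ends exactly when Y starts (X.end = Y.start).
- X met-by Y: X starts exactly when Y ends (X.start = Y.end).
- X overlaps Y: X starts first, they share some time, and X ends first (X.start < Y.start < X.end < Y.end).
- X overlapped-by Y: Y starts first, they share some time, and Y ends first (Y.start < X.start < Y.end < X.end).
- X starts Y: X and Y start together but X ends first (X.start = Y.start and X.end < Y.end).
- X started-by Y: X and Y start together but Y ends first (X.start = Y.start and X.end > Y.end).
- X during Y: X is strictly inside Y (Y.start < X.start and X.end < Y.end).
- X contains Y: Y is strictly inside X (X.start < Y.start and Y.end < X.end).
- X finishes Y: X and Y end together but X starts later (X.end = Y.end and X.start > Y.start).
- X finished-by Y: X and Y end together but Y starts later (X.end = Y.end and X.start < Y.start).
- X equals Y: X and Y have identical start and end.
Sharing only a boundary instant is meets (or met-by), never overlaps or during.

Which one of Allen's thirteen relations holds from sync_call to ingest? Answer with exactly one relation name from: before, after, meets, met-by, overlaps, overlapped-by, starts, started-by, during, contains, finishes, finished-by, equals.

sync_call = [t=244, t=433]; ingest = [t=306, t=364].
Compare endpoints: sync_call.start < ingest.start, sync_call.start < ingest.end, sync_call.end > ingest.start, sync_call.end > ingest.end.
That pattern is 'contains'.

contains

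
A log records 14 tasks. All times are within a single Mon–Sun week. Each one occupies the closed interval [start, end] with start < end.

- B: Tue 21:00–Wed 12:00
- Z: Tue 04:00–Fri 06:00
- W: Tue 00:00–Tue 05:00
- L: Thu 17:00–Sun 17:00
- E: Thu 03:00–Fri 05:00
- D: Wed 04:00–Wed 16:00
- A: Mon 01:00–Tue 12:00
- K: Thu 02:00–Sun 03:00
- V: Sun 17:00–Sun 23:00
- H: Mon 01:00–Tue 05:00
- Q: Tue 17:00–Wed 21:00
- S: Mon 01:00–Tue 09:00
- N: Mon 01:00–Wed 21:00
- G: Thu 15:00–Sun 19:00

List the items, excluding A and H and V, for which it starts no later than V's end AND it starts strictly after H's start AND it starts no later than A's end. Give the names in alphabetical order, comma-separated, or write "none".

Conditions: its start is no later than V's end (X.start <= Sun 23:00) AND its start is strictly after H's start (X.start > Mon 01:00) AND its start is no later than A's end (X.start <= Tue 12:00).
B: start Tue 21:00 <= Sun 23:00? ✓; start Tue 21:00 > Mon 01:00? ✓; start Tue 21:00 <= Tue 12:00? ✗ → no.
D: start Wed 04:00 <= Sun 23:00? ✓; start Wed 04:00 > Mon 01:00? ✓; start Wed 04:00 <= Tue 12:00? ✗ → no.
E: start Thu 03:00 <= Sun 23:00? ✓; start Thu 03:00 > Mon 01:00? ✓; start Thu 03:00 <= Tue 12:00? ✗ → no.
G: start Thu 15:00 <= Sun 23:00? ✓; start Thu 15:00 > Mon 01:00? ✓; start Thu 15:00 <= Tue 12:00? ✗ → no.
K: start Thu 02:00 <= Sun 23:00? ✓; start Thu 02:00 > Mon 01:00? ✓; start Thu 02:00 <= Tue 12:00? ✗ → no.
L: start Thu 17:00 <= Sun 23:00? ✓; start Thu 17:00 > Mon 01:00? ✓; start Thu 17:00 <= Tue 12:00? ✗ → no.
N: start Mon 01:00 <= Sun 23:00? ✓; start Mon 01:00 > Mon 01:00? ✗; start Mon 01:00 <= Tue 12:00? ✓ → no.
Q: start Tue 17:00 <= Sun 23:00? ✓; start Tue 17:00 > Mon 01:00? ✓; start Tue 17:00 <= Tue 12:00? ✗ → no.
S: start Mon 01:00 <= Sun 23:00? ✓; start Mon 01:00 > Mon 01:00? ✗; start Mon 01:00 <= Tue 12:00? ✓ → no.
W: start Tue 00:00 <= Sun 23:00? ✓; start Tue 00:00 > Mon 01:00? ✓; start Tue 00:00 <= Tue 12:00? ✓ → yes.
Z: start Tue 04:00 <= Sun 23:00? ✓; start Tue 04:00 > Mon 01:00? ✓; start Tue 04:00 <= Tue 12:00? ✓ → yes.
Result: W, Z.

W, Z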